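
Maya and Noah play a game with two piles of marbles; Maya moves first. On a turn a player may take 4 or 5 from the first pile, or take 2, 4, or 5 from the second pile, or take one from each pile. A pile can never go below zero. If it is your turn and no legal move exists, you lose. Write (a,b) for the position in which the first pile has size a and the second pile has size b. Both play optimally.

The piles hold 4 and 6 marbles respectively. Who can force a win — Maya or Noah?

Work bottom-up. With no move the player to move loses. Otherwise the position is W if at least one move leads to an L position for the opponent, and L if every move leads to a W.
No move ever increases a pile, so every position that can arise here has a ≤ 4 and b ≤ 6; it is enough to label the cells with 0 ≤ a ≤ 4 and 0 ≤ b ≤ 6.
Every move lowers a or b (never raises either), so fill the grid row by row in increasing a, and left to right within a row: each cell's successors are then already labelled.
      b=0  b=1  b=2  b=3  b=4  b=5  b=6
a=0:    L    L    W    W    W    W    W
a=1:    L    W    W    L    W    W    L
a=2:    L    W    W    L    W    W    L
a=3:    L    W    W    L    W    W    L
a=4:    W    W    L    L    W    W    W
Cells with no legal move (terminal, hence L): (0,0), (0,1), (1,0), (2,0), (3,0).
The remaining L cells, each justified by listing all of its moves:
(1,3): only reaches (1,1)(W), (0,2)(W), all W → L
(1,6): only reaches (1,4)(W), (1,2)(W), (1,1)(W), (0,5)(W), all W → L
(2,3): only reaches (2,1)(W), (1,2)(W), all W → L
(2,6): only reaches (2,4)(W), (2,2)(W), (2,1)(W), (1,5)(W), all W → L
(3,3): only reaches (3,1)(W), (2,2)(W), all W → L
(3,6): only reaches (3,4)(W), (3,2)(W), (3,1)(W), (2,5)(W), all W → L
(4,2): only reaches (0,2)(W), (4,0)(W), (3,1)(W), all W → L
(4,3): only reaches (0,3)(W), (4,1)(W), (3,2)(W), all W → L
Every other cell has at least one move into one of the L cells above, so it is W.
The starting position (4,6) is W: Maya should move to (4,2), handing over an L position.

Maya wins.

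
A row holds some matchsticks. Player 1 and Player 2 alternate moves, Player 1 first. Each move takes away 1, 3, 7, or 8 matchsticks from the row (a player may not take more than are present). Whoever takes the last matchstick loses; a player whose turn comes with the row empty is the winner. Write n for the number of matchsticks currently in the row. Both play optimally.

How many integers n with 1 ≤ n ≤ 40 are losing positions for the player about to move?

12

Compute win/loss labels from the base case upward. A position with no move is W. Any other position is W if it can reach an L in one move, else L.
n=0: no move; the opponent has just taken the last matchstick and therefore loses → W
n=1: only reaches 0(W), which is W → L
n=2: reaches L-position 1 → W
n=3: only reaches 2(W), 0(W), all W → L
n=4: reaches L-position 3 → W
n=5: only reaches 4(W), 2(W), all W → L
n=6: reaches L-position 5 → W
n=7: only reaches 6(W), 4(W), 0(W), all W → L
n=8: reaches L-position 7 → W
n=9: reaches L-position 1 → W
n=10: reaches L-position 7 → W
n=11: reaches L-position 3 → W
n=12: reaches L-position 5 → W
n=13: reaches L-position 5 → W
n=14: reaches L-position 7 → W
n=15: reaches L-position 7 → W
n=16: only reaches 15(W), 13(W), 9(W), 8(W), all W → L
n=17: reaches L-position 16 → W
n=18: only reaches 17(W), 15(W), 11(W), 10(W), all W → L
n=19: reaches L-position 18 → W
n=20: only reaches 19(W), 17(W), 13(W), 12(W), all W → L
n=21: reaches L-position 20 → W
n=22: only reaches 21(W), 19(W), 15(W), 14(W), all W → L
n=23: reaches L-position 22 → W
n=24: reaches L-position 16 → W
n=25: reaches L-position 22 → W
n=26: reaches L-position 18 → W
n=27: reaches L-position 20 → W
n=28: reaches L-position 20 → W
n=29: reaches L-position 22 → W
n=30: reaches L-position 22 → W
n=31: only reaches 30(W), 28(W), 24(W), 23(W), all W → L
n=32: reaches L-position 31 → W
n=33: only reaches 32(W), 30(W), 26(W), 25(W), all W → L
n=34: reaches L-position 33 → W
n=35: only reaches 34(W), 32(W), 28(W), 27(W), all W → L
n=36: reaches L-position 35 → W
n=37: only reaches 36(W), 34(W), 30(W), 29(W), all W → L
n=38: reaches L-position 37 → W
n=39: reaches L-position 31 → W
n=40: reaches L-position 37 → W
L entries with 1 ≤ n ≤ 40 (the range starts at n=1): n = 1, 3, 5, 7, 16, 18, 20, 22, 31, 33, 35, 37; that makes 12.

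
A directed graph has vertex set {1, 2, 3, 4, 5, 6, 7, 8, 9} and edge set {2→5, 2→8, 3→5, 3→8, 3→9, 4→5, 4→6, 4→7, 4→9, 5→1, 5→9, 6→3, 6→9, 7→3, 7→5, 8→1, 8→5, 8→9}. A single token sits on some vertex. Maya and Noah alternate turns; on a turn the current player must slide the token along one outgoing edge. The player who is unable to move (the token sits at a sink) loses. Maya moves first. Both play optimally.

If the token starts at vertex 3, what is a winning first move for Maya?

Move to 9.

Build the W/L table. Terminal = L. A non-terminal position is W if it has a move to some L; otherwise it is L.
Every edge goes from a vertex to one that appears earlier in the order 9, 1, 5, 8, 2, 3, 7, 6, 4, so processing vertices in that order labels each vertex after all of its successors.
9: no outgoing edge → L
1: no outgoing edge → L
5: →1(L), so W
8: →1(L), so W
2: →8(W), 5(W) — all W, so L
3: →9(L), so W
7: →3(W), 5(W) — all W, so L
6: →9(L), so W
4: →7(L), so W
From 3, the L positions reachable in one move are: 9.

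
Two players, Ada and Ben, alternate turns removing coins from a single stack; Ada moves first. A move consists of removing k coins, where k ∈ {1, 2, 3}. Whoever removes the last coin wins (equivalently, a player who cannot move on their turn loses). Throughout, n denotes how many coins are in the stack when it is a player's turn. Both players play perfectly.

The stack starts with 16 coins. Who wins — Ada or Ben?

Ben wins.

Positions with no move are L. A position that does have a move is losing for the player to move precisely when every available move leads to a winning position for the opponent. Fill in the labels:
n=0: no move → L
n=1: W (go to 0, an L position)
n=2: W (go to 0, an L position)
n=3: W (go to 0, an L position)
n=4: L (options 3(W), 2(W), 1(W) are all W)
n=5: W (go to 4, an L position)
n=6: W (go to 4, an L position)
n=7: W (go to 4, an L position)
n=8: L (options 7(W), 6(W), 5(W) are all W)
n=9: W (go to 8, an L position)
n=10: W (go to 8, an L position)
n=11: W (go to 8, an L position)
n=12: L (options 11(W), 10(W), 9(W) are all W)
n=13: W (go to 12, an L position)
n=14: W (go to 12, an L position)
n=15: W (go to 12, an L position)
n=16: L (options 15(W), 14(W), 13(W) are all W)
The starting position 16 is L: whatever Ada does, the opponent receives a W position.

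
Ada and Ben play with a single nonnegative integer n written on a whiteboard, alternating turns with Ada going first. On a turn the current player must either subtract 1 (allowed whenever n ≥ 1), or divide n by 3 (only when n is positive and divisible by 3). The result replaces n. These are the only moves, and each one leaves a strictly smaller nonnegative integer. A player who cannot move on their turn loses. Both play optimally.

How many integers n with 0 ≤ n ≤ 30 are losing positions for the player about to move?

15

Work bottom-up. With no move the player to move loses. Otherwise the position is W if at least one move leads to an L position for the opponent, and L if every move leads to a W.
n=0: no move → L
n=1: W (go to 0, an L position)
n=2: L (sole option 1(W) is W)
n=3: W (go to 2, an L position)
n=4: L (sole option 3(W) is W)
n=5: W (go to 4, an L position)
n=6: W (go to 2, an L position)
n=7: L (sole option 6(W) is W)
n=8: W (go to 7, an L position)
n=9: L (options 3(W), 8(W) are all W)
n=10: W (go to 9, an L position)
n=11: L (sole option 10(W) is W)
n=12: W (go to 4, an L position)
n=13: L (sole option 12(W) is W)
n=14: W (go to 13, an L position)
n=15: L (options 5(W), 14(W) are all W)
n=16: W (go to 15, an L position)
n=17: L (sole option 16(W) is W)
n=18: W (go to 17, an L position)
n=19: L (sole option 18(W) is W)
n=20: W (go to 19, an L position)
n=21: W (go to 7, an L position)
n=22: L (sole option 21(W) is W)
n=23: W (go to 22, an L position)
n=24: L (options 8(W), 23(W) are all W)
n=25: W (go to 24, an L position)
n=26: L (sole option 25(W) is W)
n=27: W (go to 9, an L position)
n=28: L (sole option 27(W) is W)
n=29: W (go to 28, an L position)
n=30: L (options 10(W), 29(W) are all W)
L entries with 0 ≤ n ≤ 30: n = 0, 2, 4, 7, 9, 11, 13, 15, 17, 19, 22, 24, 26, 28, 30; that makes 15.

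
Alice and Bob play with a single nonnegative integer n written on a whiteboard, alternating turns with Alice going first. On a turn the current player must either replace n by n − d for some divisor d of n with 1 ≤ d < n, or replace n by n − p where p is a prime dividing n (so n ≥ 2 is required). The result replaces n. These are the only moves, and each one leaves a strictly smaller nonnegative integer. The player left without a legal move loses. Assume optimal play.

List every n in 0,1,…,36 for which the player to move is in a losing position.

Build the W/L table. Terminal = L. A non-terminal position is W if it has a move to some L; otherwise it is L.
n=0: no move → L
n=1: no move → L
n=2: can move to 0, which is L ⇒ W
n=3: can move to 0, which is L ⇒ W
n=4: moves to 2(W), 3(W); every one is W ⇒ L
n=5: can move to 0, which is L ⇒ W
n=6: can move to 4, which is L ⇒ W
n=7: can move to 0, which is L ⇒ W
n=8: can move to 4, which is L ⇒ W
n=9: moves to 6(W), 8(W); every one is W ⇒ L
n=10: can move to 9, which is L ⇒ W
n=11: can move to 0, which is L ⇒ W
n=12: can move to 9, which is L ⇒ W
n=13: can move to 0, which is L ⇒ W
n=14: moves to 7(W), 12(W), 13(W); every one is W ⇒ L
n=15: can move to 14, which is L ⇒ W
n=16: can move to 14, which is L ⇒ W
n=17: can move to 0, which is L ⇒ W
n=18: can move to 9, which is L ⇒ W
n=19: can move to 0, which is L ⇒ W
n=20: moves to 10(W), 15(W), 16(W), 18(W), 19(W); every one is W ⇒ L
n=21: can move to 14, which is L ⇒ W
n=22: can move to 20, which is L ⇒ W
n=23: can move to 0, which is L ⇒ W
n=24: can move to 20, which is L ⇒ W
n=25: can move to 20, which is L ⇒ W
n=26: moves to 13(W), 24(W), 25(W); every one is W ⇒ L
n=27: can move to 26, which is L ⇒ W
n=28: can move to 14, which is L ⇒ W
n=29: can move to 0, which is L ⇒ W
n=30: can move to 20, which is L ⇒ W
n=31: can move to 0, which is L ⇒ W
n=32: moves to 16(W), 24(W), 28(W), 30(W), 31(W); every one is W ⇒ L
n=33: can move to 32, which is L ⇒ W
n=34: can move to 32, which is L ⇒ W
n=35: moves to 28(W), 30(W), 34(W); every one is W ⇒ L
n=36: can move to 32, which is L ⇒ W
The losing starting values of n are exactly the entries labelled L in this table (9 of them).

0, 1, 4, 9, 14, 20, 26, 32, 35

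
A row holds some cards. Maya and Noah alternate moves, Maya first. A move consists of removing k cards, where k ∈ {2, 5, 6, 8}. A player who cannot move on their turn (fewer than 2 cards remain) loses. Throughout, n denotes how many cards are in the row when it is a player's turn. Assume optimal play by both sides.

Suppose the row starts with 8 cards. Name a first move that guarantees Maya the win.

Remove 8, leaving 0.

Use the standard recursion: the mover loses at a terminal position; elsewhere, the mover wins exactly when some move hands the opponent an L position.
n=0: no move → L
n=1: no move → L
n=2: →0(L), so W
n=3: →1(L), so W
n=4: →2(W) only, which is W, so L
n=5: →0(L), so W
n=6: →4(L), so W
n=7: →1(L), so W
n=8: →0(L), so W
From 8, the L positions reachable in one move are: 0.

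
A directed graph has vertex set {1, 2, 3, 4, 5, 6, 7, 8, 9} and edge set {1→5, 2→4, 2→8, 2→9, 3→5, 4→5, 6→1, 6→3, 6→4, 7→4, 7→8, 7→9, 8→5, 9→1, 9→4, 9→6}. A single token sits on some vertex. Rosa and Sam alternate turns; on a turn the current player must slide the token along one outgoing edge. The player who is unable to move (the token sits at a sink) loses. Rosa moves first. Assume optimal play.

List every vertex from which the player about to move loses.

2, 5, 6, 7

Positions with no move are L. A position that does have a move is losing for the player to move precisely when every available move leads to a winning position for the opponent. Fill in the labels:
Every edge goes from a vertex to one that appears earlier in the order 5, 4, 1, 3, 6, 8, 9, 2, 7, so processing vertices in that order labels each vertex after all of its successors.
5: no outgoing edge → L
4: →5(L), so W
1: →5(L), so W
3: →5(L), so W
6: →3(W), 1(W), 4(W) — all W, so L
8: →5(L), so W
9: →6(L), so W
2: →9(W), 8(W), 4(W) — all W, so L
7: →9(W), 8(W), 4(W) — all W, so L
The losing starting vertices are exactly the entries labelled L in this table (4 of them).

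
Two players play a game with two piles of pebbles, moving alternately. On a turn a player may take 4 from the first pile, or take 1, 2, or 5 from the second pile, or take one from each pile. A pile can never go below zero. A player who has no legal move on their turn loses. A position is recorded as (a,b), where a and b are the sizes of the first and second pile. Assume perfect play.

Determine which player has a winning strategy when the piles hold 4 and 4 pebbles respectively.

Compute win/loss labels from the base case upward. A position with no move is L. Any other position is W if it can reach an L in one move, else L.
No move ever increases a pile, so every position that can arise here has a ≤ 4 and b ≤ 4; it is enough to label the cells with 0 ≤ a ≤ 4 and 0 ≤ b ≤ 4.
Every move lowers a or b (never raises either), so fill the grid row by row in increasing a, and left to right within a row: each cell's successors are then already labelled.
      b=0  b=1  b=2  b=3  b=4
a=0:    L    W    W    L    W
a=1:    L    W    W    L    W
a=2:    L    W    W    L    W
a=3:    L    W    W    L    W
a=4:    W    W    L    W    W
Cells with no legal move (terminal, hence L): (0,0), (1,0), (2,0), (3,0).
The remaining L cells, each justified by listing all of its moves:
(0,3): L (options (0,2)(W), (0,1)(W) are all W)
(1,3): L (options (1,2)(W), (1,1)(W), (0,2)(W) are all W)
(2,3): L (options (2,2)(W), (2,1)(W), (1,2)(W) are all W)
(3,3): L (options (3,2)(W), (3,1)(W), (2,2)(W) are all W)
(4,2): L (options (0,2)(W), (4,1)(W), (4,0)(W), (3,1)(W) are all W)
Every other cell has at least one move into one of the L cells above, so it is W.
From (4,4) the player to move can move to (4,2), reaching an L position.

The first player wins.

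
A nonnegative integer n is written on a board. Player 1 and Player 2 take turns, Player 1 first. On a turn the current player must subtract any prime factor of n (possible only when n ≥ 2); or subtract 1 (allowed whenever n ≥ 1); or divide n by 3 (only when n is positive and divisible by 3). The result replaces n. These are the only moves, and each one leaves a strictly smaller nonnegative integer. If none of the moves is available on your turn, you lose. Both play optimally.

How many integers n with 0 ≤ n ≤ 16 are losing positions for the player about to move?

Label each position W (a win for the player to move) or L (a loss). A position with no legal move is L; any other position is W exactly when some move reaches an L, and L when every move reaches a W.
n=0: no move → L
n=1: reaches L-position 0 → W
n=2: reaches L-position 0 → W
n=3: reaches L-position 0 → W
n=4: only reaches 2(W), 3(W), all W → L
n=5: reaches L-position 0 → W
n=6: reaches L-position 4 → W
n=7: reaches L-position 0 → W
n=8: only reaches 6(W), 7(W), all W → L
n=9: reaches L-position 8 → W
n=10: reaches L-position 8 → W
n=11: reaches L-position 0 → W
n=12: reaches L-position 4 → W
n=13: reaches L-position 0 → W
n=14: only reaches 7(W), 12(W), 13(W), all W → L
n=15: reaches L-position 14 → W
n=16: reaches L-position 14 → W
L entries with 0 ≤ n ≤ 16: n = 0, 4, 8, 14; that makes 4.

4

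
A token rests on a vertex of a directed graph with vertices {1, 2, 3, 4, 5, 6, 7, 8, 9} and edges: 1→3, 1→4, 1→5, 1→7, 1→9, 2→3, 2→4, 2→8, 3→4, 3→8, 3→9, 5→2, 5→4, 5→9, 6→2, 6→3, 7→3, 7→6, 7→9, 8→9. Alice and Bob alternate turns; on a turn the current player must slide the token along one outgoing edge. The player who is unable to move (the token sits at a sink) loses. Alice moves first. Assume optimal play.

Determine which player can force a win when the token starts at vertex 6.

Bob wins.

Label each position W (a win for the player to move) or L (a loss). A position with no legal move is L; any other position is W exactly when some move reaches an L, and L when every move reaches a W.
Every edge goes from a vertex to one that appears earlier in the order 9, 4, 8, 3, 2, 5, 6, 7, 1, so processing vertices in that order labels each vertex after all of its successors.
9: no outgoing edge → L
4: no outgoing edge → L
8: →9(L), so W
3: →4(L), so W
2: →4(L), so W
5: →4(L), so W
6: →2(W), 3(W) — all W, so L
7: →6(L), so W
1: →4(L), so W
The starting position 6 is L: whatever Alice does, the opponent receives a W position.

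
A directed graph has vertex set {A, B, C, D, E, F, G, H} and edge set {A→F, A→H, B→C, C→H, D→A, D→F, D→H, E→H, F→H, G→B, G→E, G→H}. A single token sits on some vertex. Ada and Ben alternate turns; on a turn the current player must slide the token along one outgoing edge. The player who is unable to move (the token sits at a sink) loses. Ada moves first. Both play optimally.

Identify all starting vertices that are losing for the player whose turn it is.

Label each position W (a win for the player to move) or L (a loss). A position with no legal move is L; any other position is W exactly when some move reaches an L, and L when every move reaches a W.
Every edge goes from a vertex to one that appears earlier in the order H, F, C, A, D, E, B, G, so processing vertices in that order labels each vertex after all of its successors.
H: no outgoing edge → L
F: can move to H, which is L ⇒ W
C: can move to H, which is L ⇒ W
A: can move to H, which is L ⇒ W
D: can move to H, which is L ⇒ W
E: can move to H, which is L ⇒ W
B: the only move is to C(W), a W ⇒ L
G: can move to B, which is L ⇒ W
Reading off the rows marked L gives the requested list; there are 2 such vertices.

B, H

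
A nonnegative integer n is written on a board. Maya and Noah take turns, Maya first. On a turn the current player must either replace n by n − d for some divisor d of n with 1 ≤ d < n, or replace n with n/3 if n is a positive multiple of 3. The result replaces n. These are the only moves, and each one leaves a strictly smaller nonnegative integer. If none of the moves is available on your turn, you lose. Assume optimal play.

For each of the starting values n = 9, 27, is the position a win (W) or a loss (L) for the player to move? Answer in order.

Work bottom-up. With no move the player to move loses. Otherwise the position is W if at least one move leads to an L position for the opponent, and L if every move leads to a W.
n=0: no move → L
n=1: no move → L
n=2: can move to 1, which is L ⇒ W
n=3: can move to 1, which is L ⇒ W
n=4: moves to 2(W), 3(W); every one is W ⇒ L
n=5: can move to 4, which is L ⇒ W
n=6: can move to 4, which is L ⇒ W
n=7: the only move is to 6(W), a W ⇒ L
n=8: can move to 4, which is L ⇒ W
n=9: moves to 3(W), 6(W), 8(W); every one is W ⇒ L
n=10: can move to 9, which is L ⇒ W
n=11: the only move is to 10(W), a W ⇒ L
n=12: can move to 4, which is L ⇒ W
n=13: the only move is to 12(W), a W ⇒ L
n=14: can move to 7, which is L ⇒ W
n=15: moves to 5(W), 10(W), 12(W), 14(W); every one is W ⇒ L
n=16: can move to 15, which is L ⇒ W
n=17: the only move is to 16(W), a W ⇒ L
n=18: can move to 9, which is L ⇒ W
n=19: the only move is to 18(W), a W ⇒ L
n=20: can move to 15, which is L ⇒ W
n=21: can move to 7, which is L ⇒ W
n=22: can move to 11, which is L ⇒ W
n=23: the only move is to 22(W), a W ⇒ L
n=24: can move to 23, which is L ⇒ W
n=25: moves to 20(W), 24(W); every one is W ⇒ L
n=26: can move to 13, which is L ⇒ W
n=27: can move to 9, which is L ⇒ W

9: L, 27: W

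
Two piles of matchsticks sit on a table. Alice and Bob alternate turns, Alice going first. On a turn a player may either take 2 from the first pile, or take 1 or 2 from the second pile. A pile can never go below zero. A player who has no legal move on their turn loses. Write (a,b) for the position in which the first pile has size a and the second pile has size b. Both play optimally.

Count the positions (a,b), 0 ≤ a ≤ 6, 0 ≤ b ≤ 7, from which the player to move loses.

21

Work bottom-up. With no move the player to move loses. Otherwise the position is W if at least one move leads to an L position for the opponent, and L if every move leads to a W.
Every move lowers a or b (never raises either), so fill the grid row by row in increasing a, and left to right within a row: each cell's successors are then already labelled.
      b=0  b=1  b=2  b=3  b=4  b=5  b=6  b=7
a=0:    L    W    W    L    W    W    L    W
a=1:    L    W    W    L    W    W    L    W
a=2:    W    L    W    W    L    W    W    L
a=3:    W    L    W    W    L    W    W    L
a=4:    L    W    W    L    W    W    L    W
a=5:    L    W    W    L    W    W    L    W
a=6:    W    L    W    W    L    W    W    L
Cells with no legal move (terminal, hence L): (0,0), (1,0).
The remaining L cells, each justified by listing all of its moves:
(0,3): L (options (0,2)(W), (0,1)(W) are all W)
(0,6): L (options (0,5)(W), (0,4)(W) are all W)
(1,3): L (options (1,2)(W), (1,1)(W) are all W)
(1,6): L (options (1,5)(W), (1,4)(W) are all W)
(2,1): L (options (0,1)(W), (2,0)(W) are all W)
(2,4): L (options (0,4)(W), (2,3)(W), (2,2)(W) are all W)
(2,7): L (options (0,7)(W), (2,6)(W), (2,5)(W) are all W)
(3,1): L (options (1,1)(W), (3,0)(W) are all W)
(3,4): L (options (1,4)(W), (3,3)(W), (3,2)(W) are all W)
(3,7): L (options (1,7)(W), (3,6)(W), (3,5)(W) are all W)
(4,0): L (sole option (2,0)(W) is W)
(4,3): L (options (2,3)(W), (4,2)(W), (4,1)(W) are all W)
(4,6): L (options (2,6)(W), (4,5)(W), (4,4)(W) are all W)
(5,0): L (sole option (3,0)(W) is W)
(5,3): L (options (3,3)(W), (5,2)(W), (5,1)(W) are all W)
(5,6): L (options (3,6)(W), (5,5)(W), (5,4)(W) are all W)
(6,1): L (options (4,1)(W), (6,0)(W) are all W)
(6,4): L (options (4,4)(W), (6,3)(W), (6,2)(W) are all W)
(6,7): L (options (4,7)(W), (6,6)(W), (6,5)(W) are all W)
Every other cell has at least one move into one of the L cells above, so it is W.
L cells per row: a=0: 3, a=1: 3, a=2: 3, a=3: 3, a=4: 3, a=5: 3, a=6: 3; total 21.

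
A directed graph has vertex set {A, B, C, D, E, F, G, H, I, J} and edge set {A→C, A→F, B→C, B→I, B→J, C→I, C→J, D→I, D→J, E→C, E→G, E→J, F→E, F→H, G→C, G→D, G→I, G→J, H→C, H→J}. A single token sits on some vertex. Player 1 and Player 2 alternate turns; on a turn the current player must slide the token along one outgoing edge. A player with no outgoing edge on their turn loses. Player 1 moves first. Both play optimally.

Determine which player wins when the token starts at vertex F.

Player 2 wins.

Label each position W (a win for the player to move) or L (a loss). A position with no legal move is L; any other position is W exactly when some move reaches an L, and L when every move reaches a W.
Every edge goes from a vertex to one that appears earlier in the order I, J, D, C, G, E, H, F, B, A, so processing vertices in that order labels each vertex after all of its successors.
I: no outgoing edge → L
J: no outgoing edge → L
D: reaches L-position J → W
C: reaches L-position J → W
G: reaches L-position J → W
E: reaches L-position J → W
H: reaches L-position J → W
F: only reaches H(W), E(W), all W → L
B: reaches L-position J → W
A: reaches L-position F → W
Every move from F reaches a W position, so the mover loses.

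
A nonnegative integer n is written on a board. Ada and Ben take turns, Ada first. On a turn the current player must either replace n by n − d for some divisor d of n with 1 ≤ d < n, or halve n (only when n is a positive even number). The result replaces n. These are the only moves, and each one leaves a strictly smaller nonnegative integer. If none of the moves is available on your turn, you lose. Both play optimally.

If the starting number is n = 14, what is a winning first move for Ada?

Move to 7.

Compute win/loss labels from the base case upward. A position with no move is L. Any other position is W if it can reach an L in one move, else L.
n=0: no move → L
n=1: no move → L
n=2: W (go to 1, an L position)
n=3: L (sole option 2(W) is W)
n=4: W (go to 3, an L position)
n=5: L (sole option 4(W) is W)
n=6: W (go to 3, an L position)
n=7: L (sole option 6(W) is W)
n=8: W (go to 7, an L position)
n=9: L (options 6(W), 8(W) are all W)
n=10: W (go to 5, an L position)
n=11: L (sole option 10(W) is W)
n=12: W (go to 9, an L position)
n=13: L (sole option 12(W) is W)
n=14: W (go to 7, an L position)
From 14, the L positions reachable in one move are: 7, 13. Any move reaching one of these is winning.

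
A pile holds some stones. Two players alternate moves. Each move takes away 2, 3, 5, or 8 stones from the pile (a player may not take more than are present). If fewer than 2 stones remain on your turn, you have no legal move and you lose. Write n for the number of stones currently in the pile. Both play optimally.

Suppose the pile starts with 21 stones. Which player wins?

The first player wins.

Compute win/loss labels from the base case upward. A position with no move is L. Any other position is W if it can reach an L in one move, else L.
n=0: no move → L
n=1: no move → L
n=2: →0(L), so W
n=3: →1(L), so W
n=4: →1(L), so W
n=5: →0(L), so W
n=6: →1(L), so W
n=7: →5(W), 4(W), 2(W) — all W, so L
n=8: →0(L), so W
n=9: →7(L), so W
n=10: →7(L), so W
n=11: →9(W), 8(W), 6(W), 3(W) — all W, so L
n=12: →7(L), so W
n=13: →11(L), so W
n=14: →11(L), so W
n=15: →7(L), so W
n=16: →11(L), so W
n=17: →15(W), 14(W), 12(W), 9(W) — all W, so L
n=18: →16(W), 15(W), 13(W), 10(W) — all W, so L
n=19: →17(L), so W
n=20: →18(L), so W
n=21: →18(L), so W
The starting position 21 is W: the player to move should remove 3, leaving 18, handing over an L position.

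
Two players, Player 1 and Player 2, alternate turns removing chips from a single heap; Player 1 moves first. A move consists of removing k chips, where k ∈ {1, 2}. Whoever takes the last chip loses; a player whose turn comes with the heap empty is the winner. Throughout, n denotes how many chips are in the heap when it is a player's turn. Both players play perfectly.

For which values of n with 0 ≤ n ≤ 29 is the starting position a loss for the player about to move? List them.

1, 4, 7, 10, 13, 16, 19, 22, 25, 28

Classify positions by backward induction: terminal positions (no move available) are W. From any other position, the mover wins iff some move reaches an L.
n=0: no move; the opponent has just taken the last chip and therefore loses → W
n=1: L (sole option 0(W) is W)
n=2: W (go to 1, an L position)
n=3: W (go to 1, an L position)
n=4: L (options 3(W), 2(W) are all W)
n=5: W (go to 4, an L position)
n=6: W (go to 4, an L position)
n=7: L (options 6(W), 5(W) are all W)
n=8: W (go to 7, an L position)
n=9: W (go to 7, an L position)
n=10: L (options 9(W), 8(W) are all W)
n=11: W (go to 10, an L position)
n=12: W (go to 10, an L position)
n=13: L (options 12(W), 11(W) are all W)
n=14: W (go to 13, an L position)
n=15: W (go to 13, an L position)
n=16: L (options 15(W), 14(W) are all W)
n=17: W (go to 16, an L position)
n=18: W (go to 16, an L position)
n=19: L (options 18(W), 17(W) are all W)
n=20: W (go to 19, an L position)
n=21: W (go to 19, an L position)
n=22: L (options 21(W), 20(W) are all W)
n=23: W (go to 22, an L position)
n=24: W (go to 22, an L position)
n=25: L (options 24(W), 23(W) are all W)
n=26: W (go to 25, an L position)
n=27: W (go to 25, an L position)
n=28: L (options 27(W), 26(W) are all W)
n=29: W (go to 28, an L position)
The losing starting values of n are exactly the entries labelled L in this table (10 of them).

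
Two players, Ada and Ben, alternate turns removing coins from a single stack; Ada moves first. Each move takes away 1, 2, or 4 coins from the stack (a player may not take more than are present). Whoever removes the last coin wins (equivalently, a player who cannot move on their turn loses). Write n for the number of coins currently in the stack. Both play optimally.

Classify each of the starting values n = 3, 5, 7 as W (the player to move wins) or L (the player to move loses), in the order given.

Label each position W (a win for the player to move) or L (a loss). A position with no legal move is L; any other position is W exactly when some move reaches an L, and L when every move reaches a W.
n=0: no move → L
n=1: can move to 0, which is L ⇒ W
n=2: can move to 0, which is L ⇒ W
n=3: moves to 2(W), 1(W); every one is W ⇒ L
n=4: can move to 3, which is L ⇒ W
n=5: can move to 3, which is L ⇒ W
n=6: moves to 5(W), 4(W), 2(W); every one is W ⇒ L
n=7: can move to 6, which is L ⇒ W

3: L, 5: W, 7: W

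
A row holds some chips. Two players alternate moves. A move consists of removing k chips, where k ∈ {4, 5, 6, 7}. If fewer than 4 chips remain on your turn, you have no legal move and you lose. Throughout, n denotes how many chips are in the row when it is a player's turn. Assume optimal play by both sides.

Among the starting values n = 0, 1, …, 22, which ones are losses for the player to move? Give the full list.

0, 1, 2, 3, 11, 12, 13, 14, 22

Label each position W (a win for the player to move) or L (a loss). A position with no legal move is L; any other position is W exactly when some move reaches an L, and L when every move reaches a W.
n=0: no move → L
n=1: no move → L
n=2: no move → L
n=3: no move → L
n=4: →0(L), so W
n=5: →1(L), so W
n=6: →2(L), so W
n=7: →3(L), so W
n=8: →3(L), so W
n=9: →3(L), so W
n=10: →3(L), so W
n=11: →7(W), 6(W), 5(W), 4(W) — all W, so L
n=12: →8(W), 7(W), 6(W), 5(W) — all W, so L
n=13: →9(W), 8(W), 7(W), 6(W) — all W, so L
n=14: →10(W), 9(W), 8(W), 7(W) — all W, so L
n=15: →11(L), so W
n=16: →12(L), so W
n=17: →13(L), so W
n=18: →14(L), so W
n=19: →14(L), so W
n=20: →14(L), so W
n=21: →14(L), so W
n=22: →18(W), 17(W), 16(W), 15(W) — all W, so L
Reading off the rows marked L gives the requested list; there are 9 such values of n.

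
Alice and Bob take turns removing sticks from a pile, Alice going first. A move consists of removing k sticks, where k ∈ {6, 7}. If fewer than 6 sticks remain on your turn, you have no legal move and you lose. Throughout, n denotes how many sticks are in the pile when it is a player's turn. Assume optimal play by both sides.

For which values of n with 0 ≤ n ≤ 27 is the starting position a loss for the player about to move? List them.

Positions with no move are L. A position that does have a move is losing for the player to move precisely when every available move leads to a winning position for the opponent. Fill in the labels:
n=0: no move → L
n=1: no move → L
n=2: no move → L
n=3: no move → L
n=4: no move → L
n=5: no move → L
n=6: W (go to 0, an L position)
n=7: W (go to 1, an L position)
n=8: W (go to 2, an L position)
n=9: W (go to 3, an L position)
n=10: W (go to 4, an L position)
n=11: W (go to 5, an L position)
n=12: W (go to 5, an L position)
n=13: L (options 7(W), 6(W) are all W)
n=14: L (options 8(W), 7(W) are all W)
n=15: L (options 9(W), 8(W) are all W)
n=16: L (options 10(W), 9(W) are all W)
n=17: L (options 11(W), 10(W) are all W)
n=18: L (options 12(W), 11(W) are all W)
n=19: W (go to 13, an L position)
n=20: W (go to 14, an L position)
n=21: W (go to 15, an L position)
n=22: W (go to 16, an L position)
n=23: W (go to 17, an L position)
n=24: W (go to 18, an L position)
n=25: W (go to 18, an L position)
n=26: L (options 20(W), 19(W) are all W)
n=27: L (options 21(W), 20(W) are all W)
The losing starting values of n are exactly the entries labelled L in this table (14 of them).

0, 1, 2, 3, 4, 5, 13, 14, 15, 16, 17, 18, 26, 27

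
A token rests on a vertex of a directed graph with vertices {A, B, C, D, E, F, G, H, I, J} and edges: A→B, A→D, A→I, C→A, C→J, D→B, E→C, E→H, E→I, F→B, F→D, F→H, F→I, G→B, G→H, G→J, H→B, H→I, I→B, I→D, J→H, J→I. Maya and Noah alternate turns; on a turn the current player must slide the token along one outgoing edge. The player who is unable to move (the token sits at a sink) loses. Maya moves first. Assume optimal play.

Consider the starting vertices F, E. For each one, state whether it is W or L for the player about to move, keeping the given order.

Classify positions by backward induction: terminal positions (no move available) are L. From any other position, the mover wins iff some move reaches an L.
Every edge goes from a vertex to one that appears earlier in the order B, D, I, H, J, F, A, C, E, G, so processing vertices in that order labels each vertex after all of its successors.
B: no outgoing edge → L
D: W (go to B, an L position)
I: W (go to B, an L position)
H: W (go to B, an L position)
J: L (options H(W), I(W) are all W)
F: W (go to B, an L position)
A: W (go to B, an L position)
C: W (go to J, an L position)
E: L (options C(W), H(W), I(W) are all W)
G: W (go to J, an L position)

F: W, E: L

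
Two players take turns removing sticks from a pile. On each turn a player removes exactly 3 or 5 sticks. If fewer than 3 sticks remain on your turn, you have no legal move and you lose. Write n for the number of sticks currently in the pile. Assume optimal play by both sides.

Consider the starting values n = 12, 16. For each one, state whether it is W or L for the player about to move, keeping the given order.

12: W, 16: L

Use the standard recursion: the mover loses at a terminal position; elsewhere, the mover wins exactly when some move hands the opponent an L position.
n=0: no move → L
n=1: no move → L
n=2: no move → L
n=3: reaches L-position 0 → W
n=4: reaches L-position 1 → W
n=5: reaches L-position 2 → W
n=6: reaches L-position 1 → W
n=7: reaches L-position 2 → W
n=8: only reaches 5(W), 3(W), all W → L
n=9: only reaches 6(W), 4(W), all W → L
n=10: only reaches 7(W), 5(W), all W → L
n=11: reaches L-position 8 → W
n=12: reaches L-position 9 → W
n=13: reaches L-position 10 → W
n=14: reaches L-position 9 → W
n=15: reaches L-position 10 → W
n=16: only reaches 13(W), 11(W), all W → L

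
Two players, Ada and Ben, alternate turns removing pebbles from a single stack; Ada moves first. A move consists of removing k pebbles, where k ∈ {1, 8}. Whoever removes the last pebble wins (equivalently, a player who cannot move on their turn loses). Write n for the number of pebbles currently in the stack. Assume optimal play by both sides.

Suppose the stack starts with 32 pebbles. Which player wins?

Ada wins.

Work bottom-up. With no move the player to move loses. Otherwise the position is W if at least one move leads to an L position for the opponent, and L if every move leads to a W.
n=0: no move → L
n=1: reaches L-position 0 → W
n=2: only reaches 1(W), which is W → L
n=3: reaches L-position 2 → W
n=4: only reaches 3(W), which is W → L
n=5: reaches L-position 4 → W
n=6: only reaches 5(W), which is W → L
n=7: reaches L-position 6 → W
n=8: reaches L-position 0 → W
n=9: only reaches 8(W), 1(W), all W → L
n=10: reaches L-position 9 → W
n=11: only reaches 10(W), 3(W), all W → L
n=12: reaches L-position 11 → W
n=13: only reaches 12(W), 5(W), all W → L
n=14: reaches L-position 13 → W
n=15: only reaches 14(W), 7(W), all W → L
n=16: reaches L-position 15 → W
n=17: reaches L-position 9 → W
n=18: only reaches 17(W), 10(W), all W → L
n=19: reaches L-position 18 → W
n=20: only reaches 19(W), 12(W), all W → L
n=21: reaches L-position 20 → W
n=22: only reaches 21(W), 14(W), all W → L
n=23: reaches L-position 22 → W
n=24: only reaches 23(W), 16(W), all W → L
n=25: reaches L-position 24 → W
n=26: reaches L-position 18 → W
n=27: only reaches 26(W), 19(W), all W → L
n=28: reaches L-position 27 → W
n=29: only reaches 28(W), 21(W), all W → L
n=30: reaches L-position 29 → W
n=31: only reaches 30(W), 23(W), all W → L
n=32: reaches L-position 31 → W
The starting position 32 is W: Ada should remove 1, leaving 31, handing over an L position.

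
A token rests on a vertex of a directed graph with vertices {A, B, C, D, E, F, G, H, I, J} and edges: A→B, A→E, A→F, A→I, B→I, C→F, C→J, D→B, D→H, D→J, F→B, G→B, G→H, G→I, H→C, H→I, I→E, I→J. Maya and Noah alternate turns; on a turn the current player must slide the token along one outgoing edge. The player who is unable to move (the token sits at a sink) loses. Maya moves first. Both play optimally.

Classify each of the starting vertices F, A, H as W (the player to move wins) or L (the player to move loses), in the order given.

Work bottom-up. With no move the player to move loses. Otherwise the position is W if at least one move leads to an L position for the opponent, and L if every move leads to a W.
Every edge goes from a vertex to one that appears earlier in the order J, E, I, B, F, A, C, H, D, G, so processing vertices in that order labels each vertex after all of its successors.
J: no outgoing edge → L
E: no outgoing edge → L
I: reaches L-position E → W
B: only reaches I(W), which is W → L
F: reaches L-position B → W
A: reaches L-position B → W
C: reaches L-position J → W
H: only reaches C(W), I(W), all W → L
D: reaches L-position H → W
G: reaches L-position H → W

F: W, A: W, H: L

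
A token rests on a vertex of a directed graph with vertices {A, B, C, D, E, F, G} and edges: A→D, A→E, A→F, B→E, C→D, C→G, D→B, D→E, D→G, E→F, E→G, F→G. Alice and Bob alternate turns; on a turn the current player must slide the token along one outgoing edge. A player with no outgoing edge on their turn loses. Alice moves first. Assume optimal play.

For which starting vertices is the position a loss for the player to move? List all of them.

A, B, G

Classify positions by backward induction: terminal positions (no move available) are L. From any other position, the mover wins iff some move reaches an L.
Every edge goes from a vertex to one that appears earlier in the order G, F, E, B, D, A, C, so processing vertices in that order labels each vertex after all of its successors.
G: no outgoing edge → L
F: can move to G, which is L ⇒ W
E: can move to G, which is L ⇒ W
B: the only move is to E(W), a W ⇒ L
D: can move to B, which is L ⇒ W
A: moves to D(W), E(W), F(W); every one is W ⇒ L
C: can move to G, which is L ⇒ W
Reading off the rows marked L gives the requested list; there are 3 such vertices.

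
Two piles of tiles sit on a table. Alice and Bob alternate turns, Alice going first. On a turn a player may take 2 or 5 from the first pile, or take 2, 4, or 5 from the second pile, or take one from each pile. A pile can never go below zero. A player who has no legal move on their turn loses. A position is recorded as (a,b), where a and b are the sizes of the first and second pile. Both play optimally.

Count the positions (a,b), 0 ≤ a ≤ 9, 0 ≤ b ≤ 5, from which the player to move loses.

19

Use the standard recursion: the mover loses at a terminal position; elsewhere, the mover wins exactly when some move hands the opponent an L position.
Every move lowers a or b (never raises either), so fill the grid row by row in increasing a, and left to right within a row: each cell's successors are then already labelled.
      b=0  b=1  b=2  b=3  b=4  b=5
a=0:    L    L    W    W    W    W
a=1:    L    W    W    L    W    W
a=2:    W    W    L    L    W    W
a=3:    W    L    L    W    W    W
a=4:    L    L    W    W    W    W
a=5:    W    W    W    L    L    W
a=6:    W    W    L    W    W    W
a=7:    L    L    W    W    W    W
a=8:    L    W    W    L    W    W
a=9:    W    W    L    L    W    W
Cells with no legal move (terminal, hence L): (0,0), (0,1), (1,0).
The remaining L cells, each justified by listing all of its moves:
(1,3): only reaches (1,1)(W), (0,2)(W), all W → L
(2,2): only reaches (0,2)(W), (2,0)(W), (1,1)(W), all W → L
(2,3): only reaches (0,3)(W), (2,1)(W), (1,2)(W), all W → L
(3,1): only reaches (1,1)(W), (2,0)(W), all W → L
(3,2): only reaches (1,2)(W), (3,0)(W), (2,1)(W), all W → L
(4,0): only reaches (2,0)(W), which is W → L
(4,1): only reaches (2,1)(W), (3,0)(W), all W → L
(5,3): only reaches (3,3)(W), (0,3)(W), (5,1)(W), (4,2)(W), all W → L
(5,4): only reaches (3,4)(W), (0,4)(W), (5,2)(W), (5,0)(W), (4,3)(W), all W → L
(6,2): only reaches (4,2)(W), (1,2)(W), (6,0)(W), (5,1)(W), all W → L
(7,0): only reaches (5,0)(W), (2,0)(W), all W → L
(7,1): only reaches (5,1)(W), (2,1)(W), (6,0)(W), all W → L
(8,0): only reaches (6,0)(W), (3,0)(W), all W → L
(8,3): only reaches (6,3)(W), (3,3)(W), (8,1)(W), (7,2)(W), all W → L
(9,2): only reaches (7,2)(W), (4,2)(W), (9,0)(W), (8,1)(W), all W → L
(9,3): only reaches (7,3)(W), (4,3)(W), (9,1)(W), (8,2)(W), all W → L
Every other cell has at least one move into one of the L cells above, so it is W.
L cells per row: a=0: 2, a=1: 2, a=2: 2, a=3: 2, a=4: 2, a=5: 2, a=6: 1, a=7: 2, a=8: 2, a=9: 2; total 19.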